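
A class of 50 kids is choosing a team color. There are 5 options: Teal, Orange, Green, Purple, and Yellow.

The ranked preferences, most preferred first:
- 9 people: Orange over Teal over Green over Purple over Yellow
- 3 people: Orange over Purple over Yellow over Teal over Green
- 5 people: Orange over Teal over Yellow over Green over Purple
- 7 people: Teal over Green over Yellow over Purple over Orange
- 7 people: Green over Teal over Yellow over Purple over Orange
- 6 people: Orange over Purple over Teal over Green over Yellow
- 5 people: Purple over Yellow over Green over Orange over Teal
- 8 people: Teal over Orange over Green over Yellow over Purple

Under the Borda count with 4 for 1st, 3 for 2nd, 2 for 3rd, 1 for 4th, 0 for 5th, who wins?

Teal: 9×3 + 3×1 + 5×3 + 7×4 + 7×3 + 6×2 + 5×0 + 8×4 = 138
Orange: 9×4 + 3×4 + 5×4 + 7×0 + 7×0 + 6×4 + 5×1 + 8×3 = 121
Green: 9×2 + 3×0 + 5×1 + 7×3 + 7×4 + 6×1 + 5×2 + 8×2 = 104
Purple: 9×1 + 3×3 + 5×0 + 7×1 + 7×1 + 6×3 + 5×4 + 8×0 = 70
Yellow: 9×0 + 3×2 + 5×2 + 7×2 + 7×2 + 6×0 + 5×3 + 8×1 = 67

Teal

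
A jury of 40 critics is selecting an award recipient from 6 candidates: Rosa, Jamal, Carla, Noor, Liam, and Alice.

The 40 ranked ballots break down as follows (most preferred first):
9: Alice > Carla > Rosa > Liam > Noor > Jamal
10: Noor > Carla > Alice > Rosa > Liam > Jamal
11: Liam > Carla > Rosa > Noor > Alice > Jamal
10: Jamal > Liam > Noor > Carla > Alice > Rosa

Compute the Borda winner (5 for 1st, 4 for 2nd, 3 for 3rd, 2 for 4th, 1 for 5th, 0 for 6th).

Rosa: 9×3 + 10×2 + 11×3 + 10×0 = 80
Jamal: 9×0 + 10×0 + 11×0 + 10×5 = 50
Carla: 9×4 + 10×4 + 11×4 + 10×2 = 140
Noor: 9×1 + 10×5 + 11×2 + 10×3 = 111
Liam: 9×2 + 10×1 + 11×5 + 10×4 = 123
Alice: 9×5 + 10×3 + 11×1 + 10×1 = 96

Carla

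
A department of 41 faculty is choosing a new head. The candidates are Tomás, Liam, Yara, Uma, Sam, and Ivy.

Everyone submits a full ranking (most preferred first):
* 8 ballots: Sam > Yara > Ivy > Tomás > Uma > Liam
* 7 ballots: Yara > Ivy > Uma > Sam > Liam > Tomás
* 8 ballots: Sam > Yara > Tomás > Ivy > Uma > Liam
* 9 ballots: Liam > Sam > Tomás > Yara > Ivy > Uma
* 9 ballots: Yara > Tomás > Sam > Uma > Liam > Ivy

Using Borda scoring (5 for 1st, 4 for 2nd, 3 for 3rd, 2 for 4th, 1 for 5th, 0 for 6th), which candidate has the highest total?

Tomás: 8×2 + 7×0 + 8×3 + 9×3 + 9×4 = 103
Liam: 8×0 + 7×1 + 8×0 + 9×5 + 9×1 = 61
Yara: 8×4 + 7×5 + 8×4 + 9×2 + 9×5 = 162
Uma: 8×1 + 7×3 + 8×1 + 9×0 + 9×2 = 55
Sam: 8×5 + 7×2 + 8×5 + 9×4 + 9×3 = 157
Ivy: 8×3 + 7×4 + 8×2 + 9×1 + 9×0 = 77

Yara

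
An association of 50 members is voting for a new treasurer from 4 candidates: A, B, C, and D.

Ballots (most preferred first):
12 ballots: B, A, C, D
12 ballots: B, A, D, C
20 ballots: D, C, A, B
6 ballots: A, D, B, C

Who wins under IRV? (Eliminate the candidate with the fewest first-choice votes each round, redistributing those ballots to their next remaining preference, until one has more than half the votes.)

Round 1: A 6, B 24, C 0, D 20. C eliminated.
Round 2: A 6, B 24, D 20. A eliminated.
Round 3: B 24, D 26. D has a majority (≥26).

D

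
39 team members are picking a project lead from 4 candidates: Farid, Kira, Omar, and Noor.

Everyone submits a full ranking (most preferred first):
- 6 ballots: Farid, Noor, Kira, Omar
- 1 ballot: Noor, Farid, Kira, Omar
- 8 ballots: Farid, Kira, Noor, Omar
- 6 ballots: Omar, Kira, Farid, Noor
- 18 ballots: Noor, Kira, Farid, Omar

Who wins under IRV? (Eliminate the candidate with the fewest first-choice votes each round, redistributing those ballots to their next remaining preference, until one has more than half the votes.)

Round 1: Farid 14, Kira 0, Omar 6, Noor 19. Kira eliminated.
Round 2: Farid 14, Omar 6, Noor 19. Omar eliminated.
Round 3: Farid 20, Noor 19. Farid has a majority (≥20).

Farid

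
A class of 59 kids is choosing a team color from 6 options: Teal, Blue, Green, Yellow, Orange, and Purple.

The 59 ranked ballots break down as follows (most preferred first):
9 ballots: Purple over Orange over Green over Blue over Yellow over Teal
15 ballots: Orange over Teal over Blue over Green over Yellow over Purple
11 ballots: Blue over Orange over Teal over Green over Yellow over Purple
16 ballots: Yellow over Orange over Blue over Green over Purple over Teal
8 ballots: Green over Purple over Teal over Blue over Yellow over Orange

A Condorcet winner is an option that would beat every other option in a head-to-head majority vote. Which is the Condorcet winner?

Orange vs Teal: 51–8
Orange vs Blue: 40–19
Orange vs Green: 51–8
Orange vs Yellow: 35–24
Orange vs Purple: 42–17
Orange beats every other option.

Orange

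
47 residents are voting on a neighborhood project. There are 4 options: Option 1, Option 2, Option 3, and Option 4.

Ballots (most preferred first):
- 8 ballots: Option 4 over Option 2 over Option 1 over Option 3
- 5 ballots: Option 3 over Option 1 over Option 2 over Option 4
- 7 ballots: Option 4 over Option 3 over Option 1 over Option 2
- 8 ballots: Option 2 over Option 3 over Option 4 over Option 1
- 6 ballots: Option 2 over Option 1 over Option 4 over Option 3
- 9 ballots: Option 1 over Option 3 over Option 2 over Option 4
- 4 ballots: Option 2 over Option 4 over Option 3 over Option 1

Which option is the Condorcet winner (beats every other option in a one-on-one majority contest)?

Option 2

Option 2 vs Option 1: 26–21
Option 2 vs Option 3: 26–21
Option 2 vs Option 4: 32–15
Option 2 beats every other option.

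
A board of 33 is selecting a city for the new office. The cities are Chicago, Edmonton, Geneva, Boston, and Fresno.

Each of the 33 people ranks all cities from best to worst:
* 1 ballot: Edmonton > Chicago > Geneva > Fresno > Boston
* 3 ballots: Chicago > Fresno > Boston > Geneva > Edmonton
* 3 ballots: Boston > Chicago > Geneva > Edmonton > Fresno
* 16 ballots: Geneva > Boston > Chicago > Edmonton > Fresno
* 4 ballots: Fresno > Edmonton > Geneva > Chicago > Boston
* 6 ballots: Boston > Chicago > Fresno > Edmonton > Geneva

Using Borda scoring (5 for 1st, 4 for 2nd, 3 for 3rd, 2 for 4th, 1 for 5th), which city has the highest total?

Boston

Chicago: 1×4 + 3×5 + 3×4 + 16×3 + 4×2 + 6×4 = 111
Edmonton: 1×5 + 3×1 + 3×2 + 16×2 + 4×4 + 6×2 = 74
Geneva: 1×3 + 3×2 + 3×3 + 16×5 + 4×3 + 6×1 = 116
Boston: 1×1 + 3×3 + 3×5 + 16×4 + 4×1 + 6×5 = 123
Fresno: 1×2 + 3×4 + 3×1 + 16×1 + 4×5 + 6×3 = 71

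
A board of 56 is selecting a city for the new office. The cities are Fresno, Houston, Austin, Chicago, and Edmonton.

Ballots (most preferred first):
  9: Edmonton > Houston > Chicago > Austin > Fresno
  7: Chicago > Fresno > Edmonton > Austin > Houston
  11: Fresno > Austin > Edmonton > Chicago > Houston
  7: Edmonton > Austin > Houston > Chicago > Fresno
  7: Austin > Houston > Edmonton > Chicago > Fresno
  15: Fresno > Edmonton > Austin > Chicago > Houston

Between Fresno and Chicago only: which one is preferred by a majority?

Fresno is ranked above Chicago on 26 ballots; Chicago above Fresno on 30.

Chicago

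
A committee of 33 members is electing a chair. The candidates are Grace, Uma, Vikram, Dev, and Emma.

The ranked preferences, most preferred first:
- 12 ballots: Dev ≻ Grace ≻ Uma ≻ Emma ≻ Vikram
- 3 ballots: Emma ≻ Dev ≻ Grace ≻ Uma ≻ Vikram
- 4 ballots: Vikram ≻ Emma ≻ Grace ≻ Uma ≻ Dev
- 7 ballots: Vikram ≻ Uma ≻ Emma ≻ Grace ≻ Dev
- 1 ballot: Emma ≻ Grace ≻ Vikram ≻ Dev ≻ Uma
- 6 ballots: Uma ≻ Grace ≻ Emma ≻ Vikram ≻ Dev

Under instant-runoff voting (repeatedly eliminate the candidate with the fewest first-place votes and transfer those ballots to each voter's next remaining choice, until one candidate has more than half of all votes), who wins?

Round 1: Grace 0, Uma 6, Vikram 11, Dev 12, Emma 4. Grace eliminated.
Round 2: Uma 6, Vikram 11, Dev 12, Emma 4. Emma eliminated.
Round 3: Uma 6, Vikram 12, Dev 15. Uma eliminated.
Round 4: Vikram 18, Dev 15. Vikram has a majority (≥17).

Vikram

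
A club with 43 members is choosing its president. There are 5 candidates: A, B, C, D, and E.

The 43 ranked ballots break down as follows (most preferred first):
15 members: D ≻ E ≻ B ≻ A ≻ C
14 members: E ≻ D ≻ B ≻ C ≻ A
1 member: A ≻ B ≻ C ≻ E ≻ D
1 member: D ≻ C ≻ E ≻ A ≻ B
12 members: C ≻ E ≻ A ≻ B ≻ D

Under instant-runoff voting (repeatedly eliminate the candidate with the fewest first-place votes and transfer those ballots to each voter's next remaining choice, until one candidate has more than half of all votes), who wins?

Round 1: A 1, B 0, C 12, D 16, E 14. B eliminated.
Round 2: A 1, C 12, D 16, E 14. A eliminated.
Round 3: C 13, D 16, E 14. C eliminated.
Round 4: D 16, E 27. E has a majority (≥22).

E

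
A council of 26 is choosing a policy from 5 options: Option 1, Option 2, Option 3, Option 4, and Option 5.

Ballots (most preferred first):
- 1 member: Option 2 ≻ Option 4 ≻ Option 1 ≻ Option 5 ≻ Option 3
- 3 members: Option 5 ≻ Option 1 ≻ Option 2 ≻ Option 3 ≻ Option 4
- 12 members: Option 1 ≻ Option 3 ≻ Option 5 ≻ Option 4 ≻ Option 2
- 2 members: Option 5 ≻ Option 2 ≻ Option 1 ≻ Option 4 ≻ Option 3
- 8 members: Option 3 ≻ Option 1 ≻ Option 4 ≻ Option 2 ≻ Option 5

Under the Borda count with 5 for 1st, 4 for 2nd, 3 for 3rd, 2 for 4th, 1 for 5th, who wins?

Option 1

Option 1: 1×3 + 3×4 + 12×5 + 2×3 + 8×4 = 113
Option 2: 1×5 + 3×3 + 12×1 + 2×4 + 8×2 = 50
Option 3: 1×1 + 3×2 + 12×4 + 2×1 + 8×5 = 97
Option 4: 1×4 + 3×1 + 12×2 + 2×2 + 8×3 = 59
Option 5: 1×2 + 3×5 + 12×3 + 2×5 + 8×1 = 71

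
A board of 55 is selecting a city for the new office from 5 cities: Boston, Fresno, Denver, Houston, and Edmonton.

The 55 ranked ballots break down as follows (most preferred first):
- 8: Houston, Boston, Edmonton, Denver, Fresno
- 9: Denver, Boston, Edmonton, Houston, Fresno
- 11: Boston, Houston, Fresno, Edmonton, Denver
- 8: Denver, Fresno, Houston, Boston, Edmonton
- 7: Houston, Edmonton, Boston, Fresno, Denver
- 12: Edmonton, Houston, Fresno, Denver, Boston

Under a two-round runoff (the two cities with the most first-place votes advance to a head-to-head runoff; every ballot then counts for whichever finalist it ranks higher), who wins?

Round 1 first-place votes: Boston 11, Fresno 0, Denver 17, Houston 15, Edmonton 12. Denver and Houston advance.
Runoff: Denver is ranked above Houston on 17 ballots, Houston above Denver on 38.

Houston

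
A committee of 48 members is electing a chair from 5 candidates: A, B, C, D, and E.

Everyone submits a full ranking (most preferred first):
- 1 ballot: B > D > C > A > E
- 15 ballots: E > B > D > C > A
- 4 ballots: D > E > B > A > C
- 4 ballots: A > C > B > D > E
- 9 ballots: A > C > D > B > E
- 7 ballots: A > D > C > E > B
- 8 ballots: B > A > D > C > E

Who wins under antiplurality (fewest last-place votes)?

Last-place votes: A 15, B 7, C 4, D 0, E 22.

D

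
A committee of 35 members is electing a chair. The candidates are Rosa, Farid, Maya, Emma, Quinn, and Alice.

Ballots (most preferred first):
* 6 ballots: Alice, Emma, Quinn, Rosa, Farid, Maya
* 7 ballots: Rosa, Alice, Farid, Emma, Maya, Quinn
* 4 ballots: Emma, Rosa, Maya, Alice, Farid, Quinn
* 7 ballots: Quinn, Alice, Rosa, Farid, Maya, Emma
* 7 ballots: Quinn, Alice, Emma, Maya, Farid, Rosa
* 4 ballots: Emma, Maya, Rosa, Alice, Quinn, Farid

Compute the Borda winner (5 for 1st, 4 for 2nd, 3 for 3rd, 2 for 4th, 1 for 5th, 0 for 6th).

Rosa: 6×2 + 7×5 + 4×4 + 7×3 + 7×0 + 4×3 = 96
Farid: 6×1 + 7×3 + 4×1 + 7×2 + 7×1 + 4×0 = 52
Maya: 6×0 + 7×1 + 4×3 + 7×1 + 7×2 + 4×4 = 56
Emma: 6×4 + 7×2 + 4×5 + 7×0 + 7×3 + 4×5 = 99
Quinn: 6×3 + 7×0 + 4×0 + 7×5 + 7×5 + 4×1 = 92
Alice: 6×5 + 7×4 + 4×2 + 7×4 + 7×4 + 4×2 = 130

Alice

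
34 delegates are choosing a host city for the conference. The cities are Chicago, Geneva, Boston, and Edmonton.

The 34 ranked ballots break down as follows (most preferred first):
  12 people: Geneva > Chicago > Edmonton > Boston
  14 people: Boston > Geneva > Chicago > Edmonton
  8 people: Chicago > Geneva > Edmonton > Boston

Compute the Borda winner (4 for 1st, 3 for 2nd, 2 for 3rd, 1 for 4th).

Geneva

Chicago: 12×3 + 14×2 + 8×4 = 96
Geneva: 12×4 + 14×3 + 8×3 = 114
Boston: 12×1 + 14×4 + 8×1 = 76
Edmonton: 12×2 + 14×1 + 8×2 = 54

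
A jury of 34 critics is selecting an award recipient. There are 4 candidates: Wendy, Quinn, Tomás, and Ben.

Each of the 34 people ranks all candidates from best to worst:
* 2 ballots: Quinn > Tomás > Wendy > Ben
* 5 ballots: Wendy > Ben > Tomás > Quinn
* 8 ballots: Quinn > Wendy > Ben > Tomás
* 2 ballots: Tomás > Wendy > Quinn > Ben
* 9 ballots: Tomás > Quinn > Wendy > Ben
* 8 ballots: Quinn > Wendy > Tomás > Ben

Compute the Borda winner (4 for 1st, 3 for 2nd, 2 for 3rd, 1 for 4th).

Wendy: 2×2 + 5×4 + 8×3 + 2×3 + 9×2 + 8×3 = 96
Quinn: 2×4 + 5×1 + 8×4 + 2×2 + 9×3 + 8×4 = 108
Tomás: 2×3 + 5×2 + 8×1 + 2×4 + 9×4 + 8×2 = 84
Ben: 2×1 + 5×3 + 8×2 + 2×1 + 9×1 + 8×1 = 52

Quinn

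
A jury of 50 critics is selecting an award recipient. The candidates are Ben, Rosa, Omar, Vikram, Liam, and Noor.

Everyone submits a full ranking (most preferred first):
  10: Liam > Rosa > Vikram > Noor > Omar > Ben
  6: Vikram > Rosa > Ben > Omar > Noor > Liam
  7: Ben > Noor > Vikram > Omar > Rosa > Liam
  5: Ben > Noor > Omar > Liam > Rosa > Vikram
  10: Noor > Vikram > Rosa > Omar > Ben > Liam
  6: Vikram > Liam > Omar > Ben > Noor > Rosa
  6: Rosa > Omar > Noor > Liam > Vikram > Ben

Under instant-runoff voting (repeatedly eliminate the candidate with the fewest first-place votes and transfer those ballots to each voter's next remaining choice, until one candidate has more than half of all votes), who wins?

Round 1: Ben 12, Rosa 6, Omar 0, Vikram 12, Liam 10, Noor 10. Omar eliminated.
Round 2: Ben 12, Rosa 6, Vikram 12, Liam 10, Noor 10. Rosa eliminated.
Round 3: Ben 12, Vikram 12, Liam 10, Noor 16. Liam eliminated.
Round 4: Ben 12, Vikram 22, Noor 16. Ben eliminated.
Round 5: Vikram 22, Noor 28. Noor has a majority (≥26).

Noor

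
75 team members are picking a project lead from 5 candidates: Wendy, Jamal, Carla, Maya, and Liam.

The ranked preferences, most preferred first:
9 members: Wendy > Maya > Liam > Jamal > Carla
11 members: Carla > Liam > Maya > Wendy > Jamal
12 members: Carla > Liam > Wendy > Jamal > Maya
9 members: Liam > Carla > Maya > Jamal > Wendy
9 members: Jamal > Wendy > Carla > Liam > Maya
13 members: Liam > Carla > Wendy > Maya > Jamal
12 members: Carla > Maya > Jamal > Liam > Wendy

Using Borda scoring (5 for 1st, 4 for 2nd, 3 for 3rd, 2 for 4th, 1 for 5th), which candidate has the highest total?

Wendy: 9×5 + 11×2 + 12×3 + 9×1 + 9×4 + 13×3 + 12×1 = 199
Jamal: 9×2 + 11×1 + 12×2 + 9×2 + 9×5 + 13×1 + 12×3 = 165
Carla: 9×1 + 11×5 + 12×5 + 9×4 + 9×3 + 13×4 + 12×5 = 299
Maya: 9×4 + 11×3 + 12×1 + 9×3 + 9×1 + 13×2 + 12×4 = 191
Liam: 9×3 + 11×4 + 12×4 + 9×5 + 9×2 + 13×5 + 12×2 = 271

Carla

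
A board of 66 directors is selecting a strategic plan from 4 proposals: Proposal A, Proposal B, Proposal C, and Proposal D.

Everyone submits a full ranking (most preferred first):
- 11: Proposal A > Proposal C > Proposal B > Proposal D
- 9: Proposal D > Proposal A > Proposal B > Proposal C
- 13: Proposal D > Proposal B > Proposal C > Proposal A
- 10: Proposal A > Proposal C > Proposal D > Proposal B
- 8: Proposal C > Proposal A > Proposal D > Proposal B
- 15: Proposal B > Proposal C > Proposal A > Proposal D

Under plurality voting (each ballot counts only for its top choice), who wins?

First-place votes: Proposal A 21, Proposal B 15, Proposal C 8, Proposal D 22.

Proposal D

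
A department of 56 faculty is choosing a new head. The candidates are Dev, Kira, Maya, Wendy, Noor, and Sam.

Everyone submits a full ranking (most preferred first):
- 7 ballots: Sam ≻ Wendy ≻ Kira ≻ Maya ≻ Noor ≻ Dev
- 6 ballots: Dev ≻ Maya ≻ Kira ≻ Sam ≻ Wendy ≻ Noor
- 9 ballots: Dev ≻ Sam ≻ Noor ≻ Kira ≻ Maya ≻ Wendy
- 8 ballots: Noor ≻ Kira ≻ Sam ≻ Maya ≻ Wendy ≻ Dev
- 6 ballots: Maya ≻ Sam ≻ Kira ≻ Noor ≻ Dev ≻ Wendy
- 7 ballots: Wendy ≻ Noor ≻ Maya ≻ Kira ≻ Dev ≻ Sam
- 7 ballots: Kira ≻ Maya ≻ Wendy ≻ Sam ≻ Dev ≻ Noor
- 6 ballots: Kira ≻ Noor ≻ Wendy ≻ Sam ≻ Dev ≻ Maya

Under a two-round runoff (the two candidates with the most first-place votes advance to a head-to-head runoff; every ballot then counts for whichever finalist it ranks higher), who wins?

Round 1 first-place votes: Dev 15, Kira 13, Maya 6, Wendy 7, Noor 8, Sam 7. Dev and Kira advance.
Runoff: Dev is ranked above Kira on 15 ballots, Kira above Dev on 41.

Kira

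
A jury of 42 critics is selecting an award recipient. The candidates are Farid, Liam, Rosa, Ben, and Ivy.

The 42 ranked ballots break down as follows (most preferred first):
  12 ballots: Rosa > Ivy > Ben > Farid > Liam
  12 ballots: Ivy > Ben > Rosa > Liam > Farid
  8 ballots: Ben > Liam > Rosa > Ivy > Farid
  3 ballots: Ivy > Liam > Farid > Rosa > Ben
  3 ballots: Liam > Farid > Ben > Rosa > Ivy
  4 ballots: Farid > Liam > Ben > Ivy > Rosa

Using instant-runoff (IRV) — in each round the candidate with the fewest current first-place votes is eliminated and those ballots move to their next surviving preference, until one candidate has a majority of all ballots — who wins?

Round 1: Farid 4, Liam 3, Rosa 12, Ben 8, Ivy 15. Liam eliminated.
Round 2: Farid 7, Rosa 12, Ben 8, Ivy 15. Farid eliminated.
Round 3: Rosa 12, Ben 15, Ivy 15. Rosa eliminated.
Round 4: Ben 15, Ivy 27. Ivy has a majority (≥22).

Ivy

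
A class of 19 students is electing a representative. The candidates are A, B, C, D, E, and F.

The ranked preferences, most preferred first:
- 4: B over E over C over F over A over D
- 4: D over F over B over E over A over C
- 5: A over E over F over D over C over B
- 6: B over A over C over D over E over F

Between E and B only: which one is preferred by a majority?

E is ranked above B on 5 ballots; B above E on 14.

B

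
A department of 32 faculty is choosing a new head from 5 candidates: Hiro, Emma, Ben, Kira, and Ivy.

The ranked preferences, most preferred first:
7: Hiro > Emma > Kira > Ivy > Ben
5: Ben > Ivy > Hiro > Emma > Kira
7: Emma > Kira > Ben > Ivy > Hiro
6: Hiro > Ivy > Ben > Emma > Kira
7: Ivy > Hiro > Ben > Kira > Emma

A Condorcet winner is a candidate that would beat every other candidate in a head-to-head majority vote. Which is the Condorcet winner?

Ivy vs Hiro: 19–13
Ivy vs Emma: 18–14
Ivy vs Ben: 20–12
Ivy vs Kira: 18–14
Ivy beats every other candidate.

Ivy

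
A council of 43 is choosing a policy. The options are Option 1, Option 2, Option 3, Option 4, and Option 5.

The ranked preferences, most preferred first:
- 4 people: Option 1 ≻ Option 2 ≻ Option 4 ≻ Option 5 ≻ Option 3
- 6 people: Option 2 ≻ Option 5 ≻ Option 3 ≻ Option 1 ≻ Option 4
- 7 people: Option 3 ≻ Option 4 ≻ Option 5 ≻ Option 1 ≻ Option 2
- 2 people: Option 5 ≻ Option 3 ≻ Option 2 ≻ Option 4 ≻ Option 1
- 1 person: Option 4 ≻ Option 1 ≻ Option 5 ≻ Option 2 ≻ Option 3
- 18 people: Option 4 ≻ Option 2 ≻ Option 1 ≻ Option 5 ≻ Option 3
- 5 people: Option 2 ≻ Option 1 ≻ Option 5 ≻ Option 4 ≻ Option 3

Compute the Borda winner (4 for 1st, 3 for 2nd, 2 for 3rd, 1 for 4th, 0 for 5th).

Option 2

Option 1: 4×4 + 6×1 + 7×1 + 2×0 + 1×3 + 18×2 + 5×3 = 83
Option 2: 4×3 + 6×4 + 7×0 + 2×2 + 1×1 + 18×3 + 5×4 = 115
Option 3: 4×0 + 6×2 + 7×4 + 2×3 + 1×0 + 18×0 + 5×0 = 46
Option 4: 4×2 + 6×0 + 7×3 + 2×1 + 1×4 + 18×4 + 5×1 = 112
Option 5: 4×1 + 6×3 + 7×2 + 2×4 + 1×2 + 18×1 + 5×2 = 74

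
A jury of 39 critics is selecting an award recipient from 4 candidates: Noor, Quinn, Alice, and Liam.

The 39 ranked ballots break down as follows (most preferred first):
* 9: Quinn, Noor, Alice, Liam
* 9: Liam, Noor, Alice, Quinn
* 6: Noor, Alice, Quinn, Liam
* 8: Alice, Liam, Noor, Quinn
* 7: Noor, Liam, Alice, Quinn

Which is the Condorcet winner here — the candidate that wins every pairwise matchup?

Noor

Noor vs Quinn: 30–9
Noor vs Alice: 31–8
Noor vs Liam: 22–17
Noor beats every other candidate.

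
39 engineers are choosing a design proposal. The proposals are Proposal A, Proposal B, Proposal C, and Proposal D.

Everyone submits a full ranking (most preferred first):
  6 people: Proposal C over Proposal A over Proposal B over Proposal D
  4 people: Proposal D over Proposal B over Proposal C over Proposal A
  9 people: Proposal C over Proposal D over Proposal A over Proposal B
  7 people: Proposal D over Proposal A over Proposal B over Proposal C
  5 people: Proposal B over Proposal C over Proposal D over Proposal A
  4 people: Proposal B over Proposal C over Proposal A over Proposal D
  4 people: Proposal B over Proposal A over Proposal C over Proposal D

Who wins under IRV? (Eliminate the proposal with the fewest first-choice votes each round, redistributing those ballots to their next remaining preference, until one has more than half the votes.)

Round 1: Proposal A 0, Proposal B 13, Proposal C 15, Proposal D 11. Proposal A eliminated.
Round 2: Proposal B 13, Proposal C 15, Proposal D 11. Proposal D eliminated.
Round 3: Proposal B 24, Proposal C 15. Proposal B has a majority (≥20).

Proposal B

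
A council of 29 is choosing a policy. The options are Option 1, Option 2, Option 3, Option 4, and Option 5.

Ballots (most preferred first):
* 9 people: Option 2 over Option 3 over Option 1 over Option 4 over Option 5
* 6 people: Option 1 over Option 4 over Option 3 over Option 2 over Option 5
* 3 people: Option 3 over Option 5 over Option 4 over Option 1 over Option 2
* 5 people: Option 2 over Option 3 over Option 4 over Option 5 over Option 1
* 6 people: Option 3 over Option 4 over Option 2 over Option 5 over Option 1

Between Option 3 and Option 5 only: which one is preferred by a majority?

Option 3

Option 3 is ranked above Option 5 on 29 ballots; Option 5 above Option 3 on 0.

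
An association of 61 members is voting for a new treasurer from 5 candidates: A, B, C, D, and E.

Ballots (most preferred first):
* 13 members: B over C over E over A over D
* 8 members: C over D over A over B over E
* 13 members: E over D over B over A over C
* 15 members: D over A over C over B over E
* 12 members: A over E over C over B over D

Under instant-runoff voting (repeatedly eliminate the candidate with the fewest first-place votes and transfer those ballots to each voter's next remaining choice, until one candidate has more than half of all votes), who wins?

E

Round 1: A 12, B 13, C 8, D 15, E 13. C eliminated.
Round 2: A 12, B 13, D 23, E 13. A eliminated.
Round 3: B 13, D 23, E 25. B eliminated.
Round 4: D 23, E 38. E has a majority (≥31).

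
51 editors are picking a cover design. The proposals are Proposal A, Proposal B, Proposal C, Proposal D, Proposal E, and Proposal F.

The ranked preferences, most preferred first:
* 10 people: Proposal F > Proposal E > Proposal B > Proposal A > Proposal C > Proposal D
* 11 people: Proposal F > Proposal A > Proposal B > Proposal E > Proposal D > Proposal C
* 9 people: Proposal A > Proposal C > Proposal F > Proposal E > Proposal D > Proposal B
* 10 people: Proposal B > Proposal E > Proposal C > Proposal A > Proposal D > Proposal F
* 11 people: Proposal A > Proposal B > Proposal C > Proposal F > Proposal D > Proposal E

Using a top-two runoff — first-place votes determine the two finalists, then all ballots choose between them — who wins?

Proposal A

Round 1 first-place votes: Proposal A 20, Proposal B 10, Proposal C 0, Proposal D 0, Proposal E 0, Proposal F 21. Proposal F and Proposal A advance.
Runoff: Proposal F is ranked above Proposal A on 21 ballots, Proposal A above Proposal F on 30.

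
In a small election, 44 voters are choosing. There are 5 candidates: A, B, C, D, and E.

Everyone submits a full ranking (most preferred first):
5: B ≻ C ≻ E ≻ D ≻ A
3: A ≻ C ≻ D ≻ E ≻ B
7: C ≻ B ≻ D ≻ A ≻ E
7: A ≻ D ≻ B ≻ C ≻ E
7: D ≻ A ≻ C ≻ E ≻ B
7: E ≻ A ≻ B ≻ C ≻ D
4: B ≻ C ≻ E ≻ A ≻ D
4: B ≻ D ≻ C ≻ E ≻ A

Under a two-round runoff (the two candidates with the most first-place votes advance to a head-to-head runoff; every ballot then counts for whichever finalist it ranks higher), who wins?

Round 1 first-place votes: A 10, B 13, C 7, D 7, E 7. B and A advance.
Runoff: B is ranked above A on 20 ballots, A above B on 24.

A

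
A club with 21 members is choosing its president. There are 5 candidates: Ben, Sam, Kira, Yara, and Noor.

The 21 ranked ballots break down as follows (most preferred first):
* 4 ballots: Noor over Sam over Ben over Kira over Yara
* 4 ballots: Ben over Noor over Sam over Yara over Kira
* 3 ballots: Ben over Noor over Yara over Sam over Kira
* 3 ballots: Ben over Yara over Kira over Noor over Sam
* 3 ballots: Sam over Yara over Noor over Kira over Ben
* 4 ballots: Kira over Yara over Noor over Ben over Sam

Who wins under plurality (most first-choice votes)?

First-place votes: Ben 10, Sam 3, Kira 4, Yara 0, Noor 4.

Ben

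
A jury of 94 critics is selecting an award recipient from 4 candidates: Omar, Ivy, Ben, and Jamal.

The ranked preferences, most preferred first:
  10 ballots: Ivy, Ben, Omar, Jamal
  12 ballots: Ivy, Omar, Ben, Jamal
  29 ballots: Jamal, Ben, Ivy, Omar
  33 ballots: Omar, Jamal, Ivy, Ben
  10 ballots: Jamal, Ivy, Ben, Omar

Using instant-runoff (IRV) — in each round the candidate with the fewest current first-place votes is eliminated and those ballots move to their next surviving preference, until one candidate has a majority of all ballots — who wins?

Round 1: Omar 33, Ivy 22, Ben 0, Jamal 39. Ben eliminated.
Round 2: Omar 33, Ivy 22, Jamal 39. Ivy eliminated.
Round 3: Omar 55, Jamal 39. Omar has a majority (≥48).

Omar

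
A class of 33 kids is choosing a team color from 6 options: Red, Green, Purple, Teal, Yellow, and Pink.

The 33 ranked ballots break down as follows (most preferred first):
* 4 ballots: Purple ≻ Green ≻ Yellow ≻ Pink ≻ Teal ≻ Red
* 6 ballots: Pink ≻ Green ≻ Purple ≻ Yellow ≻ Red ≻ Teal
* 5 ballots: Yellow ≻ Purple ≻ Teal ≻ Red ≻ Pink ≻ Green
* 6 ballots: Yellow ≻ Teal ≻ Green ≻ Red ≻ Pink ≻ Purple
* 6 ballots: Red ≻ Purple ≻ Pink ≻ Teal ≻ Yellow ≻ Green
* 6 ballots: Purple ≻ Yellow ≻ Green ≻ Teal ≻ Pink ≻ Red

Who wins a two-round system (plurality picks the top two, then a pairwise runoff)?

Purple

Round 1 first-place votes: Red 6, Green 0, Purple 10, Teal 0, Yellow 11, Pink 6. Yellow and Purple advance.
Runoff: Yellow is ranked above Purple on 11 ballots, Purple above Yellow on 22.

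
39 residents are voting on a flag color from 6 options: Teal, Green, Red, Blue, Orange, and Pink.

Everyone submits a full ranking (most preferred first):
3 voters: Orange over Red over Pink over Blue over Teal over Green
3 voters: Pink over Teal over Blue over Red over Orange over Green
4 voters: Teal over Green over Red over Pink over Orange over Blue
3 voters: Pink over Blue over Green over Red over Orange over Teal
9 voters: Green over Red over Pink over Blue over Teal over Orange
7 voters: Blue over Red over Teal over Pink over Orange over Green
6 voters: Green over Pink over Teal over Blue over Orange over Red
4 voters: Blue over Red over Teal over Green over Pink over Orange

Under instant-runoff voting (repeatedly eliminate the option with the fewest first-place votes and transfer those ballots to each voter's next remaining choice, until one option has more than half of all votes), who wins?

Blue

Round 1: Teal 4, Green 15, Red 0, Blue 11, Orange 3, Pink 6. Red eliminated.
Round 2: Teal 4, Green 15, Blue 11, Orange 3, Pink 6. Orange eliminated.
Round 3: Teal 4, Green 15, Blue 11, Pink 9. Teal eliminated.
Round 4: Green 19, Blue 11, Pink 9. Pink eliminated.
Round 5: Green 19, Blue 20. Blue has a majority (≥20).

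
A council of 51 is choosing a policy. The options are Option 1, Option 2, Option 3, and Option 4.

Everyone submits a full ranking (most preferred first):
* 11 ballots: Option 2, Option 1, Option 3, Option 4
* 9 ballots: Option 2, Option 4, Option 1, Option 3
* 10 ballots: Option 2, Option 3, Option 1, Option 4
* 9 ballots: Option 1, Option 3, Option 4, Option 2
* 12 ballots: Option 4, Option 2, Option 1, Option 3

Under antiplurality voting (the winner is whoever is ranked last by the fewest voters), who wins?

Option 1

Last-place votes: Option 1 0, Option 2 9, Option 3 21, Option 4 21.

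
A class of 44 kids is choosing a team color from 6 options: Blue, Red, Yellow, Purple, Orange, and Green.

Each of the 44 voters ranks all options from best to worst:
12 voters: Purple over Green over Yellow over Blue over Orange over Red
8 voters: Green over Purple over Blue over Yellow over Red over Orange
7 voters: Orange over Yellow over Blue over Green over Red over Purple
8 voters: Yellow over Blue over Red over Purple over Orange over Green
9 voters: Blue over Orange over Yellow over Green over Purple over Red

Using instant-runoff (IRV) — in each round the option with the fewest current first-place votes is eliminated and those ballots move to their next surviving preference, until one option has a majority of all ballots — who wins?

Yellow

Round 1: Blue 9, Red 0, Yellow 8, Purple 12, Orange 7, Green 8. Red eliminated.
Round 2: Blue 9, Yellow 8, Purple 12, Orange 7, Green 8. Orange eliminated.
Round 3: Blue 9, Yellow 15, Purple 12, Green 8. Green eliminated.
Round 4: Blue 9, Yellow 15, Purple 20. Blue eliminated.
Round 5: Yellow 24, Purple 20. Yellow has a majority (≥23).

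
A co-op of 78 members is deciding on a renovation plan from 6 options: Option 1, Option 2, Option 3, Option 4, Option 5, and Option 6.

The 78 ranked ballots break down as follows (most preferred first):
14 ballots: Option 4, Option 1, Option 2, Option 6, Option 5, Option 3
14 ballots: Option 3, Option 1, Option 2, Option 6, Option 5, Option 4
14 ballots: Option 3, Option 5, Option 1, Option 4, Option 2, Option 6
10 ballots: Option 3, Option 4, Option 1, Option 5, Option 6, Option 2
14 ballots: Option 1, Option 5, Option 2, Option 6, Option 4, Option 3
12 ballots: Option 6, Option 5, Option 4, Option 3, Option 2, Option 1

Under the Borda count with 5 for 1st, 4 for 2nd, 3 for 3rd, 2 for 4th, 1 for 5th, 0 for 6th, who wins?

Option 1

Option 1: 14×4 + 14×4 + 14×3 + 10×3 + 14×5 + 12×0 = 254
Option 2: 14×3 + 14×3 + 14×1 + 10×0 + 14×3 + 12×1 = 152
Option 3: 14×0 + 14×5 + 14×5 + 10×5 + 14×0 + 12×2 = 214
Option 4: 14×5 + 14×0 + 14×2 + 10×4 + 14×1 + 12×3 = 188
Option 5: 14×1 + 14×1 + 14×4 + 10×2 + 14×4 + 12×4 = 208
Option 6: 14×2 + 14×2 + 14×0 + 10×1 + 14×2 + 12×5 = 154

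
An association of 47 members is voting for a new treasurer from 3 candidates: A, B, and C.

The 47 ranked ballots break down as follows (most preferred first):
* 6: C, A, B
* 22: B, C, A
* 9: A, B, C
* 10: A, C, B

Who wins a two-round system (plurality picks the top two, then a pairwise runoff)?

Round 1 first-place votes: A 19, B 22, C 6. B and A advance.
Runoff: B is ranked above A on 22 ballots, A above B on 25.

A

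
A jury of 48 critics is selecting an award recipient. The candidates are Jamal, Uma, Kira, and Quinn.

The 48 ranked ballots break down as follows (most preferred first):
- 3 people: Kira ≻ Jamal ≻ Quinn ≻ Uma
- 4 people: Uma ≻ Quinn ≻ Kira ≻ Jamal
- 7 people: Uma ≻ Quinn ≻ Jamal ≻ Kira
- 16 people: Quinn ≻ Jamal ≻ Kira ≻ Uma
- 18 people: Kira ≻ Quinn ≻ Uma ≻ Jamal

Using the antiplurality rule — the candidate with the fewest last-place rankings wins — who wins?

Quinn

Last-place votes: Jamal 22, Uma 19, Kira 7, Quinn 0.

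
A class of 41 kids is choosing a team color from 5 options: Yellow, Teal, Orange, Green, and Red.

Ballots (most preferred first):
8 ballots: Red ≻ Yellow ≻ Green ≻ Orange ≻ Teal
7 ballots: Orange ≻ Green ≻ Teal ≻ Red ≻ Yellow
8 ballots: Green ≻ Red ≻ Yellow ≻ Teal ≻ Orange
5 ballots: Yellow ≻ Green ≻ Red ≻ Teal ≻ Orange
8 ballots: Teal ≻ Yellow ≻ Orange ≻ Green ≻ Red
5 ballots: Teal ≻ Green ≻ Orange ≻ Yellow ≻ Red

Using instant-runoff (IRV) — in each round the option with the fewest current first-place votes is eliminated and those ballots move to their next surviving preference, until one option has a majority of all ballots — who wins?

Round 1: Yellow 5, Teal 13, Orange 7, Green 8, Red 8. Yellow eliminated.
Round 2: Teal 13, Orange 7, Green 13, Red 8. Orange eliminated.
Round 3: Teal 13, Green 20, Red 8. Red eliminated.
Round 4: Teal 13, Green 28. Green has a majority (≥21).

Green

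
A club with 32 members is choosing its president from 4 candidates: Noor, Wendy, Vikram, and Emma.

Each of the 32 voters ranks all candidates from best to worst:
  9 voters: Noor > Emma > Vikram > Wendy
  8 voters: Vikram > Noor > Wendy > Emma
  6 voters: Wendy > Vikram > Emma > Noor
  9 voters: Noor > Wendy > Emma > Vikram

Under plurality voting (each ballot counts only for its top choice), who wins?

First-place votes: Noor 18, Wendy 6, Vikram 8, Emma 0.

Noor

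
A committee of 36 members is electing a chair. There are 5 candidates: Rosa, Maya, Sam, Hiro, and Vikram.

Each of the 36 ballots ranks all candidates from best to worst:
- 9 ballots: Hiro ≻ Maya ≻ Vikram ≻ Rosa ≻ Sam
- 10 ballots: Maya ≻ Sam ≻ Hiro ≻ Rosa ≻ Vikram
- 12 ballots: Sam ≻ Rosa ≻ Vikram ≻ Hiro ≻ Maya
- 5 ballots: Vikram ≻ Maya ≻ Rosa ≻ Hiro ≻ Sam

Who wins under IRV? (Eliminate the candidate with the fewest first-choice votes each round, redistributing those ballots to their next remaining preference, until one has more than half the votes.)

Maya

Round 1: Rosa 0, Maya 10, Sam 12, Hiro 9, Vikram 5. Rosa eliminated.
Round 2: Maya 10, Sam 12, Hiro 9, Vikram 5. Vikram eliminated.
Round 3: Maya 15, Sam 12, Hiro 9. Hiro eliminated.
Round 4: Maya 24, Sam 12. Maya has a majority (≥19).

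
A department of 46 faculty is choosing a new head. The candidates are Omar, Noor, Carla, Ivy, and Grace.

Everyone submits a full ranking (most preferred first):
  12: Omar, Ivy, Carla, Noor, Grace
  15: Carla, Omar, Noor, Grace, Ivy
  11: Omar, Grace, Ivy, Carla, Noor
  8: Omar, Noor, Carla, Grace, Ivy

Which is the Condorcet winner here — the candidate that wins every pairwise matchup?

Omar

Omar vs Noor: 46–0
Omar vs Carla: 31–15
Omar vs Ivy: 46–0
Omar vs Grace: 46–0
Omar beats every other candidate.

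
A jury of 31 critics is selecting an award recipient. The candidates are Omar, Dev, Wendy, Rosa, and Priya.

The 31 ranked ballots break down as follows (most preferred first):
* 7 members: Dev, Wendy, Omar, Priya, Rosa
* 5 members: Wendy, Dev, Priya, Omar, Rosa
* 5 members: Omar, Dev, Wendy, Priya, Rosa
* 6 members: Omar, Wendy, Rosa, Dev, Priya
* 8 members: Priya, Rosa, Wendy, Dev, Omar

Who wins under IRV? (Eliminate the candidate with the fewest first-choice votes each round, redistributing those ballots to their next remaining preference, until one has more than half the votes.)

Dev

Round 1: Omar 11, Dev 7, Wendy 5, Rosa 0, Priya 8. Rosa eliminated.
Round 2: Omar 11, Dev 7, Wendy 5, Priya 8. Wendy eliminated.
Round 3: Omar 11, Dev 12, Priya 8. Priya eliminated.
Round 4: Omar 11, Dev 20. Dev has a majority (≥16).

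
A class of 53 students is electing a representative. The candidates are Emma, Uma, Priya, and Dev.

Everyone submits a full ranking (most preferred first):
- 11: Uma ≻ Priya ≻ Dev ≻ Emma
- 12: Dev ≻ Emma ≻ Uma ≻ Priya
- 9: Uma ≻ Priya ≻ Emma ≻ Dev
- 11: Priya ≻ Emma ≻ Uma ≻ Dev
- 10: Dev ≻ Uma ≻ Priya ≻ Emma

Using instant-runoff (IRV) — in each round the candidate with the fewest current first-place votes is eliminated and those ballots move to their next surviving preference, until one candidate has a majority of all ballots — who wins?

Uma

Round 1: Emma 0, Uma 20, Priya 11, Dev 22. Emma eliminated.
Round 2: Uma 20, Priya 11, Dev 22. Priya eliminated.
Round 3: Uma 31, Dev 22. Uma has a majority (≥27).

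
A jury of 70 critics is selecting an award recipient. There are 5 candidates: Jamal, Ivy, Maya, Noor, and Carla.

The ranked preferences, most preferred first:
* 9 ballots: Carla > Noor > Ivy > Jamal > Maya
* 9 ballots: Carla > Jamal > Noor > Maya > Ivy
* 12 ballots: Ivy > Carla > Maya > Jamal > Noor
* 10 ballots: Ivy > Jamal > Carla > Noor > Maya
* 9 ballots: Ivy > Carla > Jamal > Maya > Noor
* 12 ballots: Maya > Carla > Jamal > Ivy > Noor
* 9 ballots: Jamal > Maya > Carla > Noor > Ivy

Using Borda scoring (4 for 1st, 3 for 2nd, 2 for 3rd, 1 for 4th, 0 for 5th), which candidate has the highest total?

Jamal: 9×1 + 9×3 + 12×1 + 10×3 + 9×2 + 12×2 + 9×4 = 156
Ivy: 9×2 + 9×0 + 12×4 + 10×4 + 9×4 + 12×1 + 9×0 = 154
Maya: 9×0 + 9×1 + 12×2 + 10×0 + 9×1 + 12×4 + 9×3 = 117
Noor: 9×3 + 9×2 + 12×0 + 10×1 + 9×0 + 12×0 + 9×1 = 64
Carla: 9×4 + 9×4 + 12×3 + 10×2 + 9×3 + 12×3 + 9×2 = 209

Carla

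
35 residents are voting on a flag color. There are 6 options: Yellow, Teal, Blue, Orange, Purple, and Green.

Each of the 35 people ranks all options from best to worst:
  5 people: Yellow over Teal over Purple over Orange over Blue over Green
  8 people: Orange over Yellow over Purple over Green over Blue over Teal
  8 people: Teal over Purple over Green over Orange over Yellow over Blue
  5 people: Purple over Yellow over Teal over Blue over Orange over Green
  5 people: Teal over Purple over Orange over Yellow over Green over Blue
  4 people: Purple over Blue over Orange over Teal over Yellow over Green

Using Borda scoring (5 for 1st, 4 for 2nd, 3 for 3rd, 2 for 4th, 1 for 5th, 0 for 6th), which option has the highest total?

Purple

Yellow: 5×5 + 8×4 + 8×1 + 5×4 + 5×2 + 4×1 = 99
Teal: 5×4 + 8×0 + 8×5 + 5×3 + 5×5 + 4×2 = 108
Blue: 5×1 + 8×1 + 8×0 + 5×2 + 5×0 + 4×4 = 39
Orange: 5×2 + 8×5 + 8×2 + 5×1 + 5×3 + 4×3 = 98
Purple: 5×3 + 8×3 + 8×4 + 5×5 + 5×4 + 4×5 = 136
Green: 5×0 + 8×2 + 8×3 + 5×0 + 5×1 + 4×0 = 45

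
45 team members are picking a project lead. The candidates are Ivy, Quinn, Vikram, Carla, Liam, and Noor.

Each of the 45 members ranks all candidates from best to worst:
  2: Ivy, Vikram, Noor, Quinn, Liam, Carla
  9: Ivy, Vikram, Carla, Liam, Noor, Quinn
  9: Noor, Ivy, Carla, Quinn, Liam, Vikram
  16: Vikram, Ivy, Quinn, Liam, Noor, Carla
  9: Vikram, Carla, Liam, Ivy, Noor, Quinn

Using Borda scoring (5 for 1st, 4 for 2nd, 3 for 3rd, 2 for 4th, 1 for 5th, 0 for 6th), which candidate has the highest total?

Ivy: 2×5 + 9×5 + 9×4 + 16×4 + 9×2 = 173
Quinn: 2×2 + 9×0 + 9×2 + 16×3 + 9×0 = 70
Vikram: 2×4 + 9×4 + 9×0 + 16×5 + 9×5 = 169
Carla: 2×0 + 9×3 + 9×3 + 16×0 + 9×4 = 90
Liam: 2×1 + 9×2 + 9×1 + 16×2 + 9×3 = 88
Noor: 2×3 + 9×1 + 9×5 + 16×1 + 9×1 = 85

Ivy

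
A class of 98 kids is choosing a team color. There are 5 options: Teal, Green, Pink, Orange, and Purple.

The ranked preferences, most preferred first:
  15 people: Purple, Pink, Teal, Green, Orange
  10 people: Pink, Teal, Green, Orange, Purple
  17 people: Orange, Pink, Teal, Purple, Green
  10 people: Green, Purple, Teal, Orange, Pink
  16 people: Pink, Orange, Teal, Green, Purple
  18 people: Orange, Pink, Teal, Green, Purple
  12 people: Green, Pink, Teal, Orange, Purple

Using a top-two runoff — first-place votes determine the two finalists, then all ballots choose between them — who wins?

Round 1 first-place votes: Teal 0, Green 22, Pink 26, Orange 35, Purple 15. Orange and Pink advance.
Runoff: Orange is ranked above Pink on 45 ballots, Pink above Orange on 53.

Pink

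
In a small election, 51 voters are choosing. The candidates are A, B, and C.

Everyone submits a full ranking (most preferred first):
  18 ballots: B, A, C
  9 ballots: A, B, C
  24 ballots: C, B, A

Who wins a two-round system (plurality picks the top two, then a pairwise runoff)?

B

Round 1 first-place votes: A 9, B 18, C 24. C and B advance.
Runoff: C is ranked above B on 24 ballots, B above C on 27.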